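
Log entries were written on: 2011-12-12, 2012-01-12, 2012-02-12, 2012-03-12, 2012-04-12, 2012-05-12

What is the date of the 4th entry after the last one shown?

Gaps: 31, 31, 29, 31, 30 days — not constant. Every event is on the 12th of the month.
Pattern: the 12th of each month.
June 2012: 2012-06-12.
July 2012: 2012-07-12.
August 2012: 2012-08-12.
September 2012: 2012-09-12.

2012-09-12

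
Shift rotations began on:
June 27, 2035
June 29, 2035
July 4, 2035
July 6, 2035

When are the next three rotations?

July 11, 2035; July 13, 2035; July 18, 2035

Every event lands on a Wednesday or Friday (gaps cycle 2, 5, 2).
So the schedule is: every Wednesday and Friday.
Next Wednesday: July 11, 2035.
Next Friday: July 13, 2035.
The following Wednesday is July 18, 2035.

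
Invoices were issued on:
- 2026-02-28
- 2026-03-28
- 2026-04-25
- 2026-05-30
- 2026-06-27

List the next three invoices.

2026-07-25, 2026-08-29, 2026-09-26

Every date is a Saturday; gaps 28, 28, 35, 28 days.
Each is the last Saturday of its month (at least one falls on the 29th or later, ruling out '4th Saturday').
Last Saturday of July 2026: 2026-07-25.
August 2026 ends with Saturday 2026-08-29.
Last Saturday of September 2026: 2026-09-26.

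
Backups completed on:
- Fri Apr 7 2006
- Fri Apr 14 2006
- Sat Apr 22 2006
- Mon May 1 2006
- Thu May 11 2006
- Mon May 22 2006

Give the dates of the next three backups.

Sat Jun 3 2006, Fri Jun 16 2006, Fri Jun 30 2006

Gaps: 7, 8, 9, 10, 11 days — each gap is 1 larger than the previous one.
Next gap: 12 days. Mon May 22 2006 + 12 days = Sat Jun 3 2006.
Next gap: 13 days. Sat Jun 3 2006 + 13 days = Fri Jun 16 2006.
Next gap: 14 days. Fri Jun 16 2006 + 14 days = Fri Jun 30 2006.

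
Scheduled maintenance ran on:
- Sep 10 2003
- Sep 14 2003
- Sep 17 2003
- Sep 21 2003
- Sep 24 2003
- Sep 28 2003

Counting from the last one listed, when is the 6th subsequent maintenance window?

Gaps: 4, 3, 4, 3, 4 days — not constant, but cyclic with period 2.
The events fall on every Wednesday and Sunday.
The following Wednesday is Oct 1 2003.
Next Sunday: Oct 5 2003.
The following Wednesday is Oct 8 2003.
Next Sunday: Oct 12 2003.
Next Wednesday: Oct 15 2003.
Next Sunday: Oct 19 2003.

Oct 19 2003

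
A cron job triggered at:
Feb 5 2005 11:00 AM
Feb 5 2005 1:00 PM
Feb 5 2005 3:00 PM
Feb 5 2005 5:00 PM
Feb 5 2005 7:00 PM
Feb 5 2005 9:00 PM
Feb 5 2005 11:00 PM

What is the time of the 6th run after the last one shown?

The interval is a steady 2 hours (2, 2, 2, 2, 2, 2).
Feb 5 2005 11:00 PM + 2 h = Feb 6 2005 1:00 AM.
Feb 6 2005 1:00 AM + 2 h = Feb 6 2005 3:00 AM.
Feb 6 2005 3:00 AM + 2 h = Feb 6 2005 5:00 AM.
Feb 6 2005 5:00 AM + 2 h = Feb 6 2005 7:00 AM.
Feb 6 2005 7:00 AM + 2 h = Feb 6 2005 9:00 AM.
Feb 6 2005 9:00 AM + 2 h = Feb 6 2005 11:00 AM.

Feb 6 2005 11:00 AM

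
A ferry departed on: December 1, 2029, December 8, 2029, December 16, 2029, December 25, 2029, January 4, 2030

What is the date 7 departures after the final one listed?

The spacing grows by 1 each time: 7, 8, 9, 10 days.
Next gap: 11 days. January 4, 2030 + 11 days = January 15, 2030.
Next gap: 12 days. January 15, 2030 + 12 days = January 27, 2030.
Next gap: 13 days. January 27, 2030 + 13 days = February 9, 2030.
Next gap: 14 days. February 9, 2030 + 14 days = February 23, 2030.
Next gap: 15 days. February 23, 2030 + 15 days = March 10, 2030.
Next gap: 16 days. March 10, 2030 + 16 days = March 26, 2030.
Next gap: 17 days. March 26, 2030 + 17 days = April 12, 2030.

April 12, 2030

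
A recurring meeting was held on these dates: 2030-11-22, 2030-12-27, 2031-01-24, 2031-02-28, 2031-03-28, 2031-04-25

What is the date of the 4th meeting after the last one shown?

All dates are Fridays, 35, 28, 35, 28, 28 days apart.
Specifically, the 4th Friday of each month.
4th Friday of May 2031: 2031-05-23.
4th Friday of June 2031: 2031-06-27.
July 2031 — 4th Friday is 2031-07-25.
4th Friday of August 2031: 2031-08-22.

2031-08-22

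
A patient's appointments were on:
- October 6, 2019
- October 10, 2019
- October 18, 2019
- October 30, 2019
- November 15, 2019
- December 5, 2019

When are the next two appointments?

December 29, 2019; January 26, 2020

Gaps: 4, 8, 12, 16, 20 days — each gap is 4 larger than the previous one.
Next gap: 24 days. December 5, 2019 + 24 days = December 29, 2019.
Next gap: 28 days. December 29, 2019 + 28 days = January 26, 2020.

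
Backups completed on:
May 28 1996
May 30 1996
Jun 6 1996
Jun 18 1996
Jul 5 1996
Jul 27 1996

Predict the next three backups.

Aug 23 1996, Sep 24 1996, Oct 31 1996

Gaps: 2, 7, 12, 17, 22 days — each gap is 5 larger than the previous one.
Next gap: 27 days. Jul 27 1996 + 27 days = Aug 23 1996.
Next gap: 32 days. Aug 23 1996 + 32 days = Sep 24 1996.
Next gap: 37 days. Sep 24 1996 + 37 days = Oct 31 1996.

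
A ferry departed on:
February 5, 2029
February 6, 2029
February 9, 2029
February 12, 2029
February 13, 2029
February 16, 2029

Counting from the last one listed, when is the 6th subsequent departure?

March 2, 2029

Gaps: 1, 3, 3, 1, 3 days — not constant, but cyclic with period 3.
The events fall on every Monday, Tuesday and Friday.
Next Monday: February 19, 2029.
Next Tuesday: February 20, 2029.
Next Friday: February 23, 2029.
Next Monday: February 26, 2029.
The following Tuesday is February 27, 2029.
The following Friday is March 2, 2029.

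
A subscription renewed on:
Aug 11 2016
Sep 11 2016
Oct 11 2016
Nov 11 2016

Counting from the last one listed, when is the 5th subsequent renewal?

Apr 11 2017

Each date is the 11th; the gaps (31, 30, 31) track the month lengths.
The rule is the 11th of each month.
Next: December 2016 → Dec 11 2016.
January 2017: Jan 11 2017.
Next: February 2017 → Feb 11 2017.
March 2017: Mar 11 2017.
Next: April 2017 → Apr 11 2017.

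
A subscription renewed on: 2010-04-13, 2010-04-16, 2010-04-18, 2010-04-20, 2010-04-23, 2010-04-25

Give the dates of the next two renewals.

Gaps: 3, 2, 2, 3, 2 days — not constant, but cyclic with period 3.
The events fall on every Tuesday, Friday and Sunday.
Next Tuesday: 2010-04-27.
The following Friday is 2010-04-30.

2010-04-27, 2010-04-30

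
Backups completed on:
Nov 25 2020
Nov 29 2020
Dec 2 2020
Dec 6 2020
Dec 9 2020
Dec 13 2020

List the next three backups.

The gap pattern 4, 3, 4, 3, 4 repeats every 2 events.
These are the Wednesdays and Sundays of each week.
Next Wednesday: Dec 16 2020.
The following Sunday is Dec 20 2020.
The following Wednesday is Dec 23 2020.

Dec 16 2020, Dec 20 2020, Dec 23 2020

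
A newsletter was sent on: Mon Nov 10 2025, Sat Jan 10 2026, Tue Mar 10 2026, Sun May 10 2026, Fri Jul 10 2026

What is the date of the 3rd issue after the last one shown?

The day-of-month is always 10 (61, 59, 61, 61 days between events).
So this recurs on the 10th of every 2 months.
Next: September 2026 → Thu Sep 10 2026.
Next: November 2026 → Tue Nov 10 2026.
Next: January 2027 → Sun Jan 10 2027.

Sun Jan 10 2027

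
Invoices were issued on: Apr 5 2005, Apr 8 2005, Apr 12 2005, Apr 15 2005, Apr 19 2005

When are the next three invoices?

Gaps: 3, 4, 3, 4 days — not constant, but cyclic with period 2.
The events fall on every Tuesday and Friday.
The following Friday is Apr 22 2005.
Next Tuesday: Apr 26 2005.
The following Friday is Apr 29 2005.

Apr 22 2005, Apr 26 2005, Apr 29 2005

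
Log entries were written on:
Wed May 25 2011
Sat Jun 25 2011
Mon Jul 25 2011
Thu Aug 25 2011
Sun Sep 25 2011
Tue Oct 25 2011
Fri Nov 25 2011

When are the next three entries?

Sun Dec 25 2011, Wed Jan 25 2012, Sat Feb 25 2012

The day-of-month is always 25 (31, 30, 31, 31, 30, 31 days between events).
So this recurs on the 25th of each month.
December 2011: Sun Dec 25 2011.
Next: January 2012 → Wed Jan 25 2012.
Next: February 2012 → Sat Feb 25 2012.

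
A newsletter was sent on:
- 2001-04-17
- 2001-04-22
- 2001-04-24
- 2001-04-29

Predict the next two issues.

Gaps: 5, 2, 5 days — not constant, but cyclic with period 2.
The events fall on every Tuesday and Sunday.
The following Tuesday is 2001-05-01.
Next Sunday: 2001-05-06.

2001-05-01, 2001-05-06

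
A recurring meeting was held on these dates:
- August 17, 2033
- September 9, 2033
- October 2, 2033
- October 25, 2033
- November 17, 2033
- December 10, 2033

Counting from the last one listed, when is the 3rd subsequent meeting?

February 17, 2034

Gaps between consecutive events: 23, 23, 23, 23, 23 days — a constant 23-day interval.
December 10, 2033 + 23 days = January 2, 2034.
January 2, 2034 + 23 days = January 25, 2034.
January 25, 2034 + 23 days = February 17, 2034.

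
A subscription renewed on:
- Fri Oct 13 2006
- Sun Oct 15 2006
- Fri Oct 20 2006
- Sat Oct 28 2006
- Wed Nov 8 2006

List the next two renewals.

Wed Nov 22 2006, Sat Dec 9 2006

Gaps: 2, 5, 8, 11 days — each gap is 3 larger than the previous one.
Next gap: 14 days. Wed Nov 8 2006 + 14 days = Wed Nov 22 2006.
Next gap: 17 days. Wed Nov 22 2006 + 17 days = Sat Dec 9 2006.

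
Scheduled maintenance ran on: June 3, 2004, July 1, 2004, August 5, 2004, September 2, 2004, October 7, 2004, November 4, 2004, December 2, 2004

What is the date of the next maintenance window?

All dates are Thursdays, 28, 35, 28, 35, 28, 28 days apart.
Specifically, the 1st Thursday of each month.
January 2005 — 1st Thursday is January 6, 2005.

January 6, 2005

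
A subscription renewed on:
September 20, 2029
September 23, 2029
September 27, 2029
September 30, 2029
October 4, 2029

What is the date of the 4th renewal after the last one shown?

October 18, 2029

Gaps: 3, 4, 3, 4 days — not constant, but cyclic with period 2.
The events fall on every Thursday and Sunday.
The following Sunday is October 7, 2029.
The following Thursday is October 11, 2029.
The following Sunday is October 14, 2029.
The following Thursday is October 18, 2029.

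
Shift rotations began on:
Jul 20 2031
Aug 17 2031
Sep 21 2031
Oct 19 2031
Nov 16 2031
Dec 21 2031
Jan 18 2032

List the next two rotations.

Feb 15 2032, Mar 21 2032

Gaps: 28, 35, 28, 28, 35, 28 days — a mix of 28 and 35. Every date is a Sunday.
Each is the 3rd Sunday of its month.
3rd Sunday of February 2032: Feb 15 2032.
March 2032 — 3rd Sunday is Mar 21 2032.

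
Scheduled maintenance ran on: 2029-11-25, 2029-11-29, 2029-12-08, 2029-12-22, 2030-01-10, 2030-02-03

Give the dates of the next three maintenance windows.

The spacing grows by 5 each time: 4, 9, 14, 19, 24 days.
Next gap: 29 days. 2030-02-03 + 29 days = 2030-03-04.
Next gap: 34 days. 2030-03-04 + 34 days = 2030-04-07.
Next gap: 39 days. 2030-04-07 + 39 days = 2030-05-16.

2030-03-04, 2030-04-07, 2030-05-16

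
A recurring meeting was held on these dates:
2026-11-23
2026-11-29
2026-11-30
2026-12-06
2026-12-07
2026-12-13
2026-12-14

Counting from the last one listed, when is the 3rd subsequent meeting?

The gap pattern 6, 1, 6, 1, 6, 1 repeats every 2 events.
These are the Mondays and Sundays of each week.
The following Sunday is 2026-12-20.
Next Monday: 2026-12-21.
Next Sunday: 2026-12-27.

2026-12-27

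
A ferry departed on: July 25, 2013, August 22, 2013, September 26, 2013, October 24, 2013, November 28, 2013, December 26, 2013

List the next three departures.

January 23, 2014; February 27, 2014; March 27, 2014

Gaps: 28, 35, 28, 35, 28 days — a mix of 28 and 35. Every date is a Thursday.
Each is the 4th Thursday of its month.
January 2014 — 4th Thursday is January 23, 2014.
4th Thursday of February 2014: February 27, 2014.
4th Thursday of March 2014: March 27, 2014.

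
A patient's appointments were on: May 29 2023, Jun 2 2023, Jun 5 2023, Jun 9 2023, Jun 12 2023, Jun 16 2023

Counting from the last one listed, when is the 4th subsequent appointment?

Jun 30 2023

Gaps: 4, 3, 4, 3, 4 days — not constant, but cyclic with period 2.
The events fall on every Monday and Friday.
Next Monday: Jun 19 2023.
Next Friday: Jun 23 2023.
The following Monday is Jun 26 2023.
The following Friday is Jun 30 2023.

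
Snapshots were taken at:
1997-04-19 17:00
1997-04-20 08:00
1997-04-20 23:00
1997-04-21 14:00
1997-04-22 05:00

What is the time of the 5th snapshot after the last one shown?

1997-04-25 08:00

Gaps: 15, 15, 15, 15 hours — each event is 15 hours after the previous one.
1997-04-22 05:00 + 15 h = 1997-04-22 20:00.
1997-04-22 20:00 + 15 h = 1997-04-23 11:00.
1997-04-23 11:00 + 15 h = 1997-04-24 02:00.
1997-04-24 02:00 + 15 h = 1997-04-24 17:00.
1997-04-24 17:00 + 15 h = 1997-04-25 08:00.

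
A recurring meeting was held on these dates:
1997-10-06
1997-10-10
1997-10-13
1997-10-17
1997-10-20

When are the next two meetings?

The gap pattern 4, 3, 4, 3 repeats every 2 events.
These are the Mondays and Fridays of each week.
Next Friday: 1997-10-24.
Next Monday: 1997-10-27.

1997-10-24, 1997-10-27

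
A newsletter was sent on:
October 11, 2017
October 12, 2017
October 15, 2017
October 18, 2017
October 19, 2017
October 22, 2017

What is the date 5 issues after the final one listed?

November 2, 2017

The gap pattern 1, 3, 3, 1, 3 repeats every 3 events.
These are the Wednesdays, Thursdays and Sundays of each week.
Next Wednesday: October 25, 2017.
The following Thursday is October 26, 2017.
Next Sunday: October 29, 2017.
Next Wednesday: November 1, 2017.
Next Thursday: November 2, 2017.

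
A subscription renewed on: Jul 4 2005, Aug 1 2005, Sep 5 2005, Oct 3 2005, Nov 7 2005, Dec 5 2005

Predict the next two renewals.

Jan 2 2006, Feb 6 2006

These are Mondays at 28- or 35-day spacing (28, 35, 28, 35, 28).
The pattern: 1st Monday of the month.
January 2006 — 1st Monday is Jan 2 2006.
February 2006 — 1st Monday is Feb 6 2006.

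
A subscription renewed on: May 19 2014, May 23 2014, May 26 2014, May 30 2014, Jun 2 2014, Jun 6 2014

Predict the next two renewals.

The gap pattern 4, 3, 4, 3, 4 repeats every 2 events.
These are the Mondays and Fridays of each week.
Next Monday: Jun 9 2014.
Next Friday: Jun 13 2014.

Jun 9 2014, Jun 13 2014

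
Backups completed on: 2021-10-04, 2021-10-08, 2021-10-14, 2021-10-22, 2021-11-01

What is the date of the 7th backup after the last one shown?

2022-03-07

Gaps: 4, 6, 8, 10 days — each gap is 2 larger than the previous one.
Next gap: 12 days. 2021-11-01 + 12 days = 2021-11-13.
Next gap: 14 days. 2021-11-13 + 14 days = 2021-11-27.
Next gap: 16 days. 2021-11-27 + 16 days = 2021-12-13.
Next gap: 18 days. 2021-12-13 + 18 days = 2021-12-31.
Next gap: 20 days. 2021-12-31 + 20 days = 2022-01-20.
Next gap: 22 days. 2022-01-20 + 22 days = 2022-02-11.
Next gap: 24 days. 2022-02-11 + 24 days = 2022-03-07.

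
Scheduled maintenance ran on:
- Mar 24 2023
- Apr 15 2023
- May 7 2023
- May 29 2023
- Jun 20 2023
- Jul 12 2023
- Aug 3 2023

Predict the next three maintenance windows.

Aug 25 2023, Sep 16 2023, Oct 8 2023

The spacing is 22, 22, 22, 22, 22, 22 days — always 22 days.
Aug 3 2023 + 22 days = Aug 25 2023.
Aug 25 2023 + 22 days = Sep 16 2023.
Sep 16 2023 + 22 days = Oct 8 2023.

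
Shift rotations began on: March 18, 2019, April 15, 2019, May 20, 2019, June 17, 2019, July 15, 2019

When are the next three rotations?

These are Mondays at 28- or 35-day spacing (28, 35, 28, 28).
The pattern: 3rd Monday of the month.
August 2019 — 3rd Monday is August 19, 2019.
September 2019 — 3rd Monday is September 16, 2019.
3rd Monday of October 2019: October 21, 2019.

August 19, 2019; September 16, 2019; October 21, 2019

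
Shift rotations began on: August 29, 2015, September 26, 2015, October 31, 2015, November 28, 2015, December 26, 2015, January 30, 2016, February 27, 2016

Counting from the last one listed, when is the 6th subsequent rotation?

August 27, 2016

Every date is a Saturday; gaps 28, 35, 28, 28, 35, 28 days.
Each is the last Saturday of its month (at least one falls on the 29th or later, ruling out '4th Saturday').
March 2016 ends with Saturday March 26, 2016.
April 2016 ends with Saturday April 30, 2016.
Last Saturday of May 2016: May 28, 2016.
June 2016 ends with Saturday June 25, 2016.
Last Saturday of July 2016: July 30, 2016.
August 2016 ends with Saturday August 27, 2016.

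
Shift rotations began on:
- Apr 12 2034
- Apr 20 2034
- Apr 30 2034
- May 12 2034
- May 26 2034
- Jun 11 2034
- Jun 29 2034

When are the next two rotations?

Gaps: 8, 10, 12, 14, 16, 18 days — each gap is 2 larger than the previous one.
Next gap: 20 days. Jun 29 2034 + 20 days = Jul 19 2034.
Next gap: 22 days. Jul 19 2034 + 22 days = Aug 10 2034.

Jul 19 2034, Aug 10 2034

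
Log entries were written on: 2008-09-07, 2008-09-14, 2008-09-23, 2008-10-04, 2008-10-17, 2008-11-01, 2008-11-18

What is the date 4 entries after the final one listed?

2009-02-14

Gaps: 7, 9, 11, 13, 15, 17 days — each gap is 2 larger than the previous one.
Next gap: 19 days. 2008-11-18 + 19 days = 2008-12-07.
Next gap: 21 days. 2008-12-07 + 21 days = 2008-12-28.
Next gap: 23 days. 2008-12-28 + 23 days = 2009-01-20.
Next gap: 25 days. 2009-01-20 + 25 days = 2009-02-14.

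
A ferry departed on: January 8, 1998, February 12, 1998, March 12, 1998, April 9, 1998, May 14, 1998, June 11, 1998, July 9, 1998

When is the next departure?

These are Thursdays at 28- or 35-day spacing (35, 28, 28, 35, 28, 28).
The pattern: 2nd Thursday of the month.
August 1998 — 2nd Thursday is August 13, 1998.

August 13, 1998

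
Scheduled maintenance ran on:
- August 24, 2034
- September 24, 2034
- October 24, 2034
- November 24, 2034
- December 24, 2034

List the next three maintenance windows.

January 24, 2035; February 24, 2035; March 24, 2035

Gaps: 31, 30, 31, 30 days — not constant. Every event is on the 24th of the month.
Pattern: the 24th of each month.
January 2035: January 24, 2035.
February 2035: February 24, 2035.
Next: March 2035 → March 24, 2035.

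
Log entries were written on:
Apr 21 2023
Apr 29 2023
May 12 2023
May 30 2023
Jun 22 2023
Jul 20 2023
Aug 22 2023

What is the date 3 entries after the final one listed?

Dec 29 2023

The spacing grows by 5 each time: 8, 13, 18, 23, 28, 33 days.
Next gap: 38 days. Aug 22 2023 + 38 days = Sep 29 2023.
Next gap: 43 days. Sep 29 2023 + 43 days = Nov 11 2023.
Next gap: 48 days. Nov 11 2023 + 48 days = Dec 29 2023.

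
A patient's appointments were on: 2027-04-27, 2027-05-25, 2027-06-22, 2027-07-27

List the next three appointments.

2027-08-24, 2027-09-28, 2027-10-26

These are Tuesdays at 28- or 35-day spacing (28, 28, 35).
The pattern: 4th Tuesday of the month.
4th Tuesday of August 2027: 2027-08-24.
September 2027 — 4th Tuesday is 2027-09-28.
October 2027 — 4th Tuesday is 2027-10-26.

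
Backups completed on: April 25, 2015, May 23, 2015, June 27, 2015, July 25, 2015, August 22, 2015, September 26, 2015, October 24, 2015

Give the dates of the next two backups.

Gaps: 28, 35, 28, 28, 35, 28 days — a mix of 28 and 35. Every date is a Saturday.
Each is the 4th Saturday of its month.
4th Saturday of November 2015: November 28, 2015.
December 2015 — 4th Saturday is December 26, 2015.

November 28, 2015; December 26, 2015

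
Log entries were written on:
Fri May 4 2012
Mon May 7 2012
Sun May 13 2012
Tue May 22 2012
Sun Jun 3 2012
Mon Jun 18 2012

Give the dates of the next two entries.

Intervals are 3, 6, 9, 12, 15 days — an arithmetic progression with common difference 3.
Next gap: 18 days. Mon Jun 18 2012 + 18 days = Fri Jul 6 2012.
Next gap: 21 days. Fri Jul 6 2012 + 21 days = Fri Jul 27 2012.

Fri Jul 6 2012, Fri Jul 27 2012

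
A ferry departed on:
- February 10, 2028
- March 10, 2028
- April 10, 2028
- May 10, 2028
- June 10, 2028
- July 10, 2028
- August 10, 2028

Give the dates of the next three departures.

The day-of-month is always 10 (29, 31, 30, 31, 30, 31 days between events).
So this recurs on the 10th of each month.
September 2028: September 10, 2028.
October 2028: October 10, 2028.
Next: November 2028 → November 10, 2028.

September 10, 2028; October 10, 2028; November 10, 2028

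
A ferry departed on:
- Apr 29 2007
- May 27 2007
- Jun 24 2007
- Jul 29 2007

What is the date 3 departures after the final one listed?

All Sundays; the gaps (28, 28, 35) vary with month length.
This is the last Sunday of each month.
August 2007 ends with Sunday Aug 26 2007.
Last Sunday of September 2007: Sep 30 2007.
October 2007 ends with Sunday Oct 28 2007.

Oct 28 2007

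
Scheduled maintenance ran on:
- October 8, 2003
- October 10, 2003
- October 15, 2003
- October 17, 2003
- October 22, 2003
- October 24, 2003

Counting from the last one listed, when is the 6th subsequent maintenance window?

The gap pattern 2, 5, 2, 5, 2 repeats every 2 events.
These are the Wednesdays and Fridays of each week.
Next Wednesday: October 29, 2003.
The following Friday is October 31, 2003.
The following Wednesday is November 5, 2003.
The following Friday is November 7, 2003.
The following Wednesday is November 12, 2003.
The following Friday is November 14, 2003.

November 14, 2003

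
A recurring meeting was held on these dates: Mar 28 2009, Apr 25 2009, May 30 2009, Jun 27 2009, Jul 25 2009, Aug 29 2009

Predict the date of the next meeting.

Sep 26 2009

All Saturdays; the gaps (28, 35, 28, 28, 35) vary with month length.
This is the last Saturday of each month.
Last Saturday of September 2009: Sep 26 2009.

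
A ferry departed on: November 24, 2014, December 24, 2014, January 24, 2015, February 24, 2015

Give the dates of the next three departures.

Gaps: 30, 31, 31 days — not constant. Every event is on the 24th of the month.
Pattern: the 24th of each month.
Next: March 2015 → March 24, 2015.
Next: April 2015 → April 24, 2015.
Next: May 2015 → May 24, 2015.

March 24, 2015; April 24, 2015; May 24, 2015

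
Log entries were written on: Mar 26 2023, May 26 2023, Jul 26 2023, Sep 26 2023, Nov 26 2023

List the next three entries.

The day-of-month is always 26 (61, 61, 62, 61 days between events).
So this recurs on the 26th of every 2 months.
January 2024: Jan 26 2024.
Next: March 2024 → Mar 26 2024.
Next: May 2024 → May 26 2024.

Jan 26 2024, Mar 26 2024, May 26 2024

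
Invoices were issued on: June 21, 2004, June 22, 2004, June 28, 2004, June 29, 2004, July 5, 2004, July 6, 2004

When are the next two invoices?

Every event lands on a Monday or Tuesday (gaps cycle 1, 6, 1, 6, 1).
So the schedule is: every Monday and Tuesday.
Next Monday: July 12, 2004.
The following Tuesday is July 13, 2004.

July 12, 2004; July 13, 2004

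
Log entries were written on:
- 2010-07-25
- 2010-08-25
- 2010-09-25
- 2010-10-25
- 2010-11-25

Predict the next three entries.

The day-of-month is always 25 (31, 31, 30, 31 days between events).
So this recurs on the 25th of each month.
Next: December 2010 → 2010-12-25.
Next: January 2011 → 2011-01-25.
February 2011: 2011-02-25.

2010-12-25, 2011-01-25, 2011-02-25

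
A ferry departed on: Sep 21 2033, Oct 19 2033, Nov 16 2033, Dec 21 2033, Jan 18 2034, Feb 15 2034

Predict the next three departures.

These are Wednesdays at 28- or 35-day spacing (28, 28, 35, 28, 28).
The pattern: 3rd Wednesday of the month.
March 2034 — 3rd Wednesday is Mar 15 2034.
April 2034 — 3rd Wednesday is Apr 19 2034.
3rd Wednesday of May 2034: May 17 2034.

Mar 15 2034, Apr 19 2034, May 17 2034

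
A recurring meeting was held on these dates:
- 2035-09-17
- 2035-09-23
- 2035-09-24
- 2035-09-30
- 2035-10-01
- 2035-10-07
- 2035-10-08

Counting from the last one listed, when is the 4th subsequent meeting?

2035-10-22

Gaps: 6, 1, 6, 1, 6, 1 days — not constant, but cyclic with period 2.
The events fall on every Monday and Sunday.
Next Sunday: 2035-10-14.
The following Monday is 2035-10-15.
The following Sunday is 2035-10-21.
The following Monday is 2035-10-22.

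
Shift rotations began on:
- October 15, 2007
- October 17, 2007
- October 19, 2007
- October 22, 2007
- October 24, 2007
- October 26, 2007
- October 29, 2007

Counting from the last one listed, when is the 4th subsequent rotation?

November 7, 2007

The gap pattern 2, 2, 3, 2, 2, 3 repeats every 3 events.
These are the Mondays, Wednesdays and Fridays of each week.
Next Wednesday: October 31, 2007.
The following Friday is November 2, 2007.
Next Monday: November 5, 2007.
Next Wednesday: November 7, 2007.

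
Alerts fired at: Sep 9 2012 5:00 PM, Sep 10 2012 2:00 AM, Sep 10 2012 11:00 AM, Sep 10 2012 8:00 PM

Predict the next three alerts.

Sep 11 2012 5:00 AM, Sep 11 2012 2:00 PM, Sep 11 2012 11:00 PM

Spacing: 9, 9, 9 h — constant 9 h.
Sep 10 2012 8:00 PM + 9 h = Sep 11 2012 5:00 AM.
Sep 11 2012 5:00 AM + 9 h = Sep 11 2012 2:00 PM.
Sep 11 2012 2:00 PM + 9 h = Sep 11 2012 11:00 PM.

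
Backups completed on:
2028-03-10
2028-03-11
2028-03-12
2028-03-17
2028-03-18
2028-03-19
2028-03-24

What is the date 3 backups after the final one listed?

2028-03-31

The gap pattern 1, 1, 5, 1, 1, 5 repeats every 3 events.
These are the Fridays, Saturdays and Sundays of each week.
Next Saturday: 2028-03-25.
The following Sunday is 2028-03-26.
The following Friday is 2028-03-31.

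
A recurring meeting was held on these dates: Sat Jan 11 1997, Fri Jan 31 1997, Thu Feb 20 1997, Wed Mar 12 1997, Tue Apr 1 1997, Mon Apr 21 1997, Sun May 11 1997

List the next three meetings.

Every event comes 20 days after the last (20, 20, 20, 20, 20, 20).
Sun May 11 1997 + 20 days = Sat May 31 1997.
Sat May 31 1997 + 20 days = Fri Jun 20 1997.
Fri Jun 20 1997 + 20 days = Thu Jul 10 1997.

Sat May 31 1997, Fri Jun 20 1997, Thu Jul 10 1997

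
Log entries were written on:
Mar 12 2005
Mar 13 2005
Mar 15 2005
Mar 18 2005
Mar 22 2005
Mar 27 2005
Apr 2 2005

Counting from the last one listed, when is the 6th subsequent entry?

May 29 2005

Gaps: 1, 2, 3, 4, 5, 6 days — each gap is 1 larger than the previous one.
Next gap: 7 days. Apr 2 2005 + 7 days = Apr 9 2005.
Next gap: 8 days. Apr 9 2005 + 8 days = Apr 17 2005.
Next gap: 9 days. Apr 17 2005 + 9 days = Apr 26 2005.
Next gap: 10 days. Apr 26 2005 + 10 days = May 6 2005.
Next gap: 11 days. May 6 2005 + 11 days = May 17 2005.
Next gap: 12 days. May 17 2005 + 12 days = May 29 2005.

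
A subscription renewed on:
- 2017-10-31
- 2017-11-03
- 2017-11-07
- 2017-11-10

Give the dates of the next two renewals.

2017-11-14, 2017-11-17

Every event lands on a Tuesday or Friday (gaps cycle 3, 4, 3).
So the schedule is: every Tuesday and Friday.
Next Tuesday: 2017-11-14.
Next Friday: 2017-11-17.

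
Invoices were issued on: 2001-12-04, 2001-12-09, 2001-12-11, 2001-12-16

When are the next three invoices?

2001-12-18, 2001-12-23, 2001-12-25

Gaps: 5, 2, 5 days — not constant, but cyclic with period 2.
The events fall on every Tuesday and Sunday.
Next Tuesday: 2001-12-18.
Next Sunday: 2001-12-23.
Next Tuesday: 2001-12-25.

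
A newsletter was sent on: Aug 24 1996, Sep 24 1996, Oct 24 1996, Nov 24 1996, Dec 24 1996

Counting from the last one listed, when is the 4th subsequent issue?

Gaps: 31, 30, 31, 30 days — not constant. Every event is on the 24th of the month.
Pattern: the 24th of each month.
January 1997: Jan 24 1997.
Next: February 1997 → Feb 24 1997.
Next: March 1997 → Mar 24 1997.
Next: April 1997 → Apr 24 1997.

Apr 24 1997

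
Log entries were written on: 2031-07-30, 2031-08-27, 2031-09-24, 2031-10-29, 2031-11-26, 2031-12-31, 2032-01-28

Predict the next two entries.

2032-02-25, 2032-03-31

All Wednesdays; the gaps (28, 28, 35, 28, 35, 28) vary with month length.
This is the last Wednesday of each month.
February 2032 ends with Wednesday 2032-02-25.
March 2032 ends with Wednesday 2032-03-31.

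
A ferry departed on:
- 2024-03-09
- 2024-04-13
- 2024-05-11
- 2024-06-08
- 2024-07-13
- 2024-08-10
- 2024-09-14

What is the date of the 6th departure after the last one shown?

2025-03-08

All dates are Saturdays, 35, 28, 28, 35, 28, 35 days apart.
Specifically, the 2nd Saturday of each month.
2nd Saturday of October 2024: 2024-10-12.
2nd Saturday of November 2024: 2024-11-09.
December 2024 — 2nd Saturday is 2024-12-14.
2nd Saturday of January 2025: 2025-01-11.
February 2025 — 2nd Saturday is 2025-02-08.
March 2025 — 2nd Saturday is 2025-03-08.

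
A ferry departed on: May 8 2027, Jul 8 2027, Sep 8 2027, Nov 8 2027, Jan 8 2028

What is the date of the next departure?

Each date is the 8th; the gaps (61, 62, 61, 61) track the month lengths.
The rule is the 8th of every 2 months.
March 2028: Mar 8 2028.

Mar 8 2028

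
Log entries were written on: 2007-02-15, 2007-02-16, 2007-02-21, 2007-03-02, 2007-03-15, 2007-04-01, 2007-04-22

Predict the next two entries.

2007-05-17, 2007-06-15

Gaps: 1, 5, 9, 13, 17, 21 days — each gap is 4 larger than the previous one.
Next gap: 25 days. 2007-04-22 + 25 days = 2007-05-17.
Next gap: 29 days. 2007-05-17 + 29 days = 2007-06-15.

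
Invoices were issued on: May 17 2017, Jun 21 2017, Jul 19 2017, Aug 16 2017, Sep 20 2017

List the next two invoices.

Oct 18 2017, Nov 15 2017

All dates are Wednesdays, 35, 28, 28, 35 days apart.
Specifically, the 3rd Wednesday of each month.
October 2017 — 3rd Wednesday is Oct 18 2017.
November 2017 — 3rd Wednesday is Nov 15 2017.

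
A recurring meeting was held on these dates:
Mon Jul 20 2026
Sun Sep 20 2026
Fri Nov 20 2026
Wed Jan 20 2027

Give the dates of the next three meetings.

Sat Mar 20 2027, Thu May 20 2027, Tue Jul 20 2027

Gaps: 62, 61, 61 days — not constant. Every event is on the 20th of the month.
Pattern: the 20th of every 2 months.
March 2027: Sat Mar 20 2027.
Next: May 2027 → Thu May 20 2027.
Next: July 2027 → Tue Jul 20 2027.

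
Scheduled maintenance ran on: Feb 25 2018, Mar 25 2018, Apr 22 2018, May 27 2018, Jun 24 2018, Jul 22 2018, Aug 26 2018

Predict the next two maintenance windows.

All dates are Sundays, 28, 28, 35, 28, 28, 35 days apart.
Specifically, the 4th Sunday of each month.
4th Sunday of September 2018: Sep 23 2018.
4th Sunday of October 2018: Oct 28 2018.

Sep 23 2018, Oct 28 2018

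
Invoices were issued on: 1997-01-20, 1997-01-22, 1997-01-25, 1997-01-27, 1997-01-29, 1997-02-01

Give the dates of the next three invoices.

The gap pattern 2, 3, 2, 2, 3 repeats every 3 events.
These are the Mondays, Wednesdays and Saturdays of each week.
Next Monday: 1997-02-03.
The following Wednesday is 1997-02-05.
Next Saturday: 1997-02-08.

1997-02-03, 1997-02-05, 1997-02-08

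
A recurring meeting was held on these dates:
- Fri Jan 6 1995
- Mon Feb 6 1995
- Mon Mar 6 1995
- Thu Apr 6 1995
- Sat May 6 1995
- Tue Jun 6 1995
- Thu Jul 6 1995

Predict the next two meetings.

Sun Aug 6 1995, Wed Sep 6 1995

Gaps: 31, 28, 31, 30, 31, 30 days — not constant. Every event is on the 6th of the month.
Pattern: the 6th of each month.
August 1995: Sun Aug 6 1995.
September 1995: Wed Sep 6 1995.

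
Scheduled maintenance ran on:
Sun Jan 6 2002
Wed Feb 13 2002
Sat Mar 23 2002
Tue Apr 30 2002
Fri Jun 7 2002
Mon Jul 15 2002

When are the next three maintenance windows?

Thu Aug 22 2002, Sun Sep 29 2002, Wed Nov 6 2002

Gaps between consecutive events: 38, 38, 38, 38, 38 days — a constant 38-day interval.
Mon Jul 15 2002 + 38 days = Thu Aug 22 2002.
Thu Aug 22 2002 + 38 days = Sun Sep 29 2002.
Sun Sep 29 2002 + 38 days = Wed Nov 6 2002.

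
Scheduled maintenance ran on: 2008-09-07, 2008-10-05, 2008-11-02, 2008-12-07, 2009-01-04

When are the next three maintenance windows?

All dates are Sundays, 28, 28, 35, 28 days apart.
Specifically, the 1st Sunday of each month.
February 2009 — 1st Sunday is 2009-02-01.
1st Sunday of March 2009: 2009-03-01.
April 2009 — 1st Sunday is 2009-04-05.

2009-02-01, 2009-03-01, 2009-04-05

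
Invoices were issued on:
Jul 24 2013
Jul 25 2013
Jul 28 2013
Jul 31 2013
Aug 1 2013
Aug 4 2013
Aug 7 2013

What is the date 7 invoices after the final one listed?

The gap pattern 1, 3, 3, 1, 3, 3 repeats every 3 events.
These are the Wednesdays, Thursdays and Sundays of each week.
Next Thursday: Aug 8 2013.
Next Sunday: Aug 11 2013.
The following Wednesday is Aug 14 2013.
Next Thursday: Aug 15 2013.
Next Sunday: Aug 18 2013.
The following Wednesday is Aug 21 2013.
Next Thursday: Aug 22 2013.

Aug 22 2013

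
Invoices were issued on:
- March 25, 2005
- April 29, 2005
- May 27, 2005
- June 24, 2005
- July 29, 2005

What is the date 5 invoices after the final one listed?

Every date is a Friday; gaps 35, 28, 28, 35 days.
Each is the last Friday of its month (at least one falls on the 29th or later, ruling out '4th Friday').
August 2005 ends with Friday August 26, 2005.
Last Friday of September 2005: September 30, 2005.
Last Friday of October 2005: October 28, 2005.
November 2005 ends with Friday November 25, 2005.
December 2005 ends with Friday December 30, 2005.

December 30, 2005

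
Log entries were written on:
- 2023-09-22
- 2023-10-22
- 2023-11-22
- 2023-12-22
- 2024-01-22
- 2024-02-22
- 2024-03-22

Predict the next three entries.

2024-04-22, 2024-05-22, 2024-06-22

The day-of-month is always 22 (30, 31, 30, 31, 31, 29 days between events).
So this recurs on the 22nd of each month.
April 2024: 2024-04-22.
Next: May 2024 → 2024-05-22.
Next: June 2024 → 2024-06-22.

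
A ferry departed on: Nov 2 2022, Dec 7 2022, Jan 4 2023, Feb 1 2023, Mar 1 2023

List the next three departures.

Apr 5 2023, May 3 2023, Jun 7 2023

Gaps: 35, 28, 28, 28 days — a mix of 28 and 35. Every date is a Wednesday.
Each is the 1st Wednesday of its month.
April 2023 — 1st Wednesday is Apr 5 2023.
1st Wednesday of May 2023: May 3 2023.
June 2023 — 1st Wednesday is Jun 7 2023.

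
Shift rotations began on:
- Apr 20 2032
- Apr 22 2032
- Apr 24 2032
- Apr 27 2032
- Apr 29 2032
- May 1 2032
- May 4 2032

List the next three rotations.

Gaps: 2, 2, 3, 2, 2, 3 days — not constant, but cyclic with period 3.
The events fall on every Tuesday, Thursday and Saturday.
The following Thursday is May 6 2032.
Next Saturday: May 8 2032.
Next Tuesday: May 11 2032.

May 6 2032, May 8 2032, May 11 2032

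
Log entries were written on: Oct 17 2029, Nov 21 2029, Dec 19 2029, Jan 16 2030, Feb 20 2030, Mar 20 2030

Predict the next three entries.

These are Wednesdays at 28- or 35-day spacing (35, 28, 28, 35, 28).
The pattern: 3rd Wednesday of the month.
3rd Wednesday of April 2030: Apr 17 2030.
3rd Wednesday of May 2030: May 15 2030.
3rd Wednesday of June 2030: Jun 19 2030.

Apr 17 2030, May 15 2030, Jun 19 2030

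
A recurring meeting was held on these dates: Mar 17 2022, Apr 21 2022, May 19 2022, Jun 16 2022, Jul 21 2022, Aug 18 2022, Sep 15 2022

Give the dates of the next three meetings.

All dates are Thursdays, 35, 28, 28, 35, 28, 28 days apart.
Specifically, the 3rd Thursday of each month.
3rd Thursday of October 2022: Oct 20 2022.
November 2022 — 3rd Thursday is Nov 17 2022.
3rd Thursday of December 2022: Dec 15 2022.

Oct 20 2022, Nov 17 2022, Dec 15 2022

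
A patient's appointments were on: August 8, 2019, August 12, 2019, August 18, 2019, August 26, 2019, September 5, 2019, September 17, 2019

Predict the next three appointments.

October 1, 2019; October 17, 2019; November 4, 2019

The spacing grows by 2 each time: 4, 6, 8, 10, 12 days.
Next gap: 14 days. September 17, 2019 + 14 days = October 1, 2019.
Next gap: 16 days. October 1, 2019 + 16 days = October 17, 2019.
Next gap: 18 days. October 17, 2019 + 18 days = November 4, 2019.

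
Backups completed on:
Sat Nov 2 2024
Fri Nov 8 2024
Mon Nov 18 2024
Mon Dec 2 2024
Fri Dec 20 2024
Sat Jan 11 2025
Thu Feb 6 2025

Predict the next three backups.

Gaps: 6, 10, 14, 18, 22, 26 days — each gap is 4 larger than the previous one.
Next gap: 30 days. Thu Feb 6 2025 + 30 days = Sat Mar 8 2025.
Next gap: 34 days. Sat Mar 8 2025 + 34 days = Fri Apr 11 2025.
Next gap: 38 days. Fri Apr 11 2025 + 38 days = Mon May 19 2025.

Sat Mar 8 2025, Fri Apr 11 2025, Mon May 19 2025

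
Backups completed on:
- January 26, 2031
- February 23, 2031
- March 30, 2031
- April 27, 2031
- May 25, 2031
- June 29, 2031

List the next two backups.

July 27, 2031; August 31, 2031

All Sundays; the gaps (28, 35, 28, 28, 35) vary with month length.
This is the last Sunday of each month.
Last Sunday of July 2031: July 27, 2031.
August 2031 ends with Sunday August 31, 2031.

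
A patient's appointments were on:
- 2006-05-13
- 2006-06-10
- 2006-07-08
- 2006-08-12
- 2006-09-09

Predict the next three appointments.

2006-10-14, 2006-11-11, 2006-12-09

Gaps: 28, 28, 35, 28 days — a mix of 28 and 35. Every date is a Saturday.
Each is the 2nd Saturday of its month.
October 2006 — 2nd Saturday is 2006-10-14.
November 2006 — 2nd Saturday is 2006-11-11.
2nd Saturday of December 2006: 2006-12-09.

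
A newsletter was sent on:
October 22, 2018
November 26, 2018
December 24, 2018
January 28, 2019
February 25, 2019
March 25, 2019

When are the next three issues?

All dates are Mondays, 35, 28, 35, 28, 28 days apart.
Specifically, the 4th Monday of each month.
April 2019 — 4th Monday is April 22, 2019.
4th Monday of May 2019: May 27, 2019.
4th Monday of June 2019: June 24, 2019.

April 22, 2019; May 27, 2019; June 24, 2019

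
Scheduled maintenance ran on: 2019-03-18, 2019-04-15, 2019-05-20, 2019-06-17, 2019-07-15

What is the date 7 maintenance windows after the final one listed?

2020-02-17

Gaps: 28, 35, 28, 28 days — a mix of 28 and 35. Every date is a Monday.
Each is the 3rd Monday of its month.
3rd Monday of August 2019: 2019-08-19.
September 2019 — 3rd Monday is 2019-09-16.
3rd Monday of October 2019: 2019-10-21.
November 2019 — 3rd Monday is 2019-11-18.
3rd Monday of December 2019: 2019-12-16.
3rd Monday of January 2020: 2020-01-20.
February 2020 — 3rd Monday is 2020-02-17.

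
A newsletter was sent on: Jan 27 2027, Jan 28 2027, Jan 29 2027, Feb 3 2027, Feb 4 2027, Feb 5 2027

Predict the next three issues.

Feb 10 2027, Feb 11 2027, Feb 12 2027

Every event lands on a Wednesday or Thursday or Friday (gaps cycle 1, 1, 5, 1, 1).
So the schedule is: every Wednesday, Thursday and Friday.
Next Wednesday: Feb 10 2027.
Next Thursday: Feb 11 2027.
The following Friday is Feb 12 2027.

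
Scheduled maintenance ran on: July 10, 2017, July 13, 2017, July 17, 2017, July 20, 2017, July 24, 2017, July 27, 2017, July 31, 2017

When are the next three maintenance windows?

August 3, 2017; August 7, 2017; August 10, 2017

The gap pattern 3, 4, 3, 4, 3, 4 repeats every 2 events.
These are the Mondays and Thursdays of each week.
Next Thursday: August 3, 2017.
The following Monday is August 7, 2017.
Next Thursday: August 10, 2017.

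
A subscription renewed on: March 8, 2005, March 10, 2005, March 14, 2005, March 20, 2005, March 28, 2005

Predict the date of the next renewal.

April 7, 2005

Intervals are 2, 4, 6, 8 days — an arithmetic progression with common difference 2.
Next gap: 10 days. March 28, 2005 + 10 days = April 7, 2005.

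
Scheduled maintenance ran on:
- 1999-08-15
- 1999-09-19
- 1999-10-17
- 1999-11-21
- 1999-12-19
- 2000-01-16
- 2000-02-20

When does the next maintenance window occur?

2000-03-19

All dates are Sundays, 35, 28, 35, 28, 28, 35 days apart.
Specifically, the 3rd Sunday of each month.
3rd Sunday of March 2000: 2000-03-19.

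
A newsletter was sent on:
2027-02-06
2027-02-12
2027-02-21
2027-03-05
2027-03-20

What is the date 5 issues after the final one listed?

The spacing grows by 3 each time: 6, 9, 12, 15 days.
Next gap: 18 days. 2027-03-20 + 18 days = 2027-04-07.
Next gap: 21 days. 2027-04-07 + 21 days = 2027-04-28.
Next gap: 24 days. 2027-04-28 + 24 days = 2027-05-22.
Next gap: 27 days. 2027-05-22 + 27 days = 2027-06-18.
Next gap: 30 days. 2027-06-18 + 30 days = 2027-07-18.

2027-07-18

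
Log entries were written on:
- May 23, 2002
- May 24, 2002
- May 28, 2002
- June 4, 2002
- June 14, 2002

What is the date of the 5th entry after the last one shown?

September 17, 2002

The spacing grows by 3 each time: 1, 4, 7, 10 days.
Next gap: 13 days. June 14, 2002 + 13 days = June 27, 2002.
Next gap: 16 days. June 27, 2002 + 16 days = July 13, 2002.
Next gap: 19 days. July 13, 2002 + 19 days = August 1, 2002.
Next gap: 22 days. August 1, 2002 + 22 days = August 23, 2002.
Next gap: 25 days. August 23, 2002 + 25 days = September 17, 2002.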